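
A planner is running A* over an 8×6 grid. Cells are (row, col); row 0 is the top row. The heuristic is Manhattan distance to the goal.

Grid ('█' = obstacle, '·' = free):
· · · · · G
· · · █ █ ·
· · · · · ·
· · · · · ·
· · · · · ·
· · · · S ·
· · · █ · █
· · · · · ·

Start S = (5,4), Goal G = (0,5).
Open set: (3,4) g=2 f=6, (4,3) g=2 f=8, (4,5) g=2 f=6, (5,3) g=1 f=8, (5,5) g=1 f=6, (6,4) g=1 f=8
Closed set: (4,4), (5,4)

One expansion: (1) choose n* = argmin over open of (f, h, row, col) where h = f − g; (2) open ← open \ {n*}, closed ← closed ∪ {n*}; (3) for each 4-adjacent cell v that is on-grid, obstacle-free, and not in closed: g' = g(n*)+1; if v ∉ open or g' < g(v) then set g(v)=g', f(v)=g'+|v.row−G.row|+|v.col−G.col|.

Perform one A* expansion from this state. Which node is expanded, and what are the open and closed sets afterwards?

expanded=(3,4); open=[(2,4) g=3 f=6, (3,3) g=3 f=8, (3,5) g=3 f=6, (4,3) g=2 f=8, (4,5) g=2 f=6, (5,3) g=1 f=8, (5,5) g=1 f=6, (6,4) g=1 f=8]; closed=[(3,4), (4,4), (5,4)]

step 1: expand (3,4) (f=6, h=4) → closed; open now [(2,4) g=3 f=6, (3,3) g=3 f=8, (3,5) g=3 f=6, (4,3) g=2 f=8, (4,5) g=2 f=6, (5,3) g=1 f=8, (5,5) g=1 f=6, (6,4) g=1 f=8]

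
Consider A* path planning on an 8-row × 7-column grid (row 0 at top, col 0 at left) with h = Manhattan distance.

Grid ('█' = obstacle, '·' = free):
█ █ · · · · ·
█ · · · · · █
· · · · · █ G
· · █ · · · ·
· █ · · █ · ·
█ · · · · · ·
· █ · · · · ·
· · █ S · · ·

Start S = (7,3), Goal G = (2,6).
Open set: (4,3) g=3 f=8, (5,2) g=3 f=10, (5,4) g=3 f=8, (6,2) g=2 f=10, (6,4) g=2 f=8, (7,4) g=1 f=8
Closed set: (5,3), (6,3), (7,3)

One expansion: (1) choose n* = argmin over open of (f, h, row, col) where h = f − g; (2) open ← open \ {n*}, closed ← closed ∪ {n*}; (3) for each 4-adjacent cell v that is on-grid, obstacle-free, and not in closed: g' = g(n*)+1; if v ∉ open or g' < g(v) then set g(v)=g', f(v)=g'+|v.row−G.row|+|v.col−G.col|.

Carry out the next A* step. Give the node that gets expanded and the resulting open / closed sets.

expanded=(4,3); open=[(3,3) g=4 f=8, (4,2) g=4 f=10, (5,2) g=3 f=10, (5,4) g=3 f=8, (6,2) g=2 f=10, (6,4) g=2 f=8, (7,4) g=1 f=8]; closed=[(4,3), (5,3), (6,3), (7,3)]

step 1: expand (4,3) (f=8, h=5) → closed; open now [(3,3) g=4 f=8, (4,2) g=4 f=10, (5,2) g=3 f=10, (5,4) g=3 f=8, (6,2) g=2 f=10, (6,4) g=2 f=8, (7,4) g=1 f=8]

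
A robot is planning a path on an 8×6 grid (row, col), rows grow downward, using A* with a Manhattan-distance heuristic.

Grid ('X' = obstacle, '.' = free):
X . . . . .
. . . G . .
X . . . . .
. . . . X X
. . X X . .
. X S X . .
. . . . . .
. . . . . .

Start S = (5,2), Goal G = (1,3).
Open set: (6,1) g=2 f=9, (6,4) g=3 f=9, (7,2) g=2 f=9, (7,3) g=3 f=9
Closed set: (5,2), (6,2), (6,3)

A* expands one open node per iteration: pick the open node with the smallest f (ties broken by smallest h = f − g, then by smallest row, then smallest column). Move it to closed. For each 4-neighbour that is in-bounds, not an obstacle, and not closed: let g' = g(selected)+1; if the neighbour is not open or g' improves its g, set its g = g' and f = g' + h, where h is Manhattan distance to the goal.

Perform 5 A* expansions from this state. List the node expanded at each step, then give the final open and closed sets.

step 1: expand (6,4) (f=9, h=6) → closed; open now [(5,4) g=4 f=9, (6,1) g=2 f=9, (6,5) g=4 f=11, (7,2) g=2 f=9, (7,3) g=3 f=9, (7,4) g=4 f=11]
step 2: expand (5,4) (f=9, h=5) → closed; open now [(4,4) g=5 f=9, (5,5) g=5 f=11, (6,1) g=2 f=9, (6,5) g=4 f=11, (7,2) g=2 f=9, (7,3) g=3 f=9, (7,4) g=4 f=11]
step 3: expand (4,4) (f=9, h=4) → closed; open now [(4,5) g=6 f=11, (5,5) g=5 f=11, (6,1) g=2 f=9, (6,5) g=4 f=11, (7,2) g=2 f=9, (7,3) g=3 f=9, (7,4) g=4 f=11]
step 4: expand (7,3) (f=9, h=6) → closed; open now [(4,5) g=6 f=11, (5,5) g=5 f=11, (6,1) g=2 f=9, (6,5) g=4 f=11, (7,2) g=2 f=9, (7,4) g=4 f=11]
step 5: expand (6,1) (f=9, h=7) → closed; open now [(4,5) g=6 f=11, (5,5) g=5 f=11, (6,0) g=3 f=11, (6,5) g=4 f=11, (7,1) g=3 f=11, (7,2) g=2 f=9, (7,4) g=4 f=11]

order=[(6,4) → (5,4) → (4,4) → (7,3) → (6,1)]; open=[(4,5) g=6 f=11, (5,5) g=5 f=11, (6,0) g=3 f=11, (6,5) g=4 f=11, (7,1) g=3 f=11, (7,2) g=2 f=9, (7,4) g=4 f=11]; closed=[(4,4), (5,2), (5,4), (6,1), (6,2), (6,3), (6,4), (7,3)]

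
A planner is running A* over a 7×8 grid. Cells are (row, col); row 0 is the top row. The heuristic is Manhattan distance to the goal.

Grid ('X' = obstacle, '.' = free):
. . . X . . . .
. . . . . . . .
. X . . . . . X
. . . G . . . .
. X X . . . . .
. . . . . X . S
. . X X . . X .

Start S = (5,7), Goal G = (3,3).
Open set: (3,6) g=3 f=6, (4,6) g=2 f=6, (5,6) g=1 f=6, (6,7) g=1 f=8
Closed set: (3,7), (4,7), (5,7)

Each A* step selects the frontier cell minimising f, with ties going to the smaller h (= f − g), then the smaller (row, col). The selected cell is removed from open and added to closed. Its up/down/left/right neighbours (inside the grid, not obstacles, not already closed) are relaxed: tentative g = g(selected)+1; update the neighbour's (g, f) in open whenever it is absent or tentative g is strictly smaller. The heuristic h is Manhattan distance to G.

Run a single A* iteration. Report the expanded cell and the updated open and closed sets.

expanded=(3,6); open=[(2,6) g=4 f=8, (3,5) g=4 f=6, (4,6) g=2 f=6, (5,6) g=1 f=6, (6,7) g=1 f=8]; closed=[(3,6), (3,7), (4,7), (5,7)]

step 1: expand (3,6) (f=6, h=3) → closed; open now [(2,6) g=4 f=8, (3,5) g=4 f=6, (4,6) g=2 f=6, (5,6) g=1 f=6, (6,7) g=1 f=8]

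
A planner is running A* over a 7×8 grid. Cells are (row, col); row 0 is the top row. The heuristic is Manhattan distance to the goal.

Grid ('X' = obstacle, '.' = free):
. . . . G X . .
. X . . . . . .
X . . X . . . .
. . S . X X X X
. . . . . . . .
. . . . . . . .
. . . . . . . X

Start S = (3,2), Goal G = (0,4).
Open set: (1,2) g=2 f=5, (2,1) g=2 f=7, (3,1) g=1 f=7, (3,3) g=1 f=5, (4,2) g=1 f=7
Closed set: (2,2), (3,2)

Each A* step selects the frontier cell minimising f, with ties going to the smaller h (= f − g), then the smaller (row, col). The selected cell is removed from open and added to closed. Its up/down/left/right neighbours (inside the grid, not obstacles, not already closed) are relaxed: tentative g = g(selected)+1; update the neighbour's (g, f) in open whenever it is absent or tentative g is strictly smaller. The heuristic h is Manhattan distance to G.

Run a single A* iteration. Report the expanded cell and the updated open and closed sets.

step 1: expand (1,2) (f=5, h=3) → closed; open now [(0,2) g=3 f=5, (1,3) g=3 f=5, (2,1) g=2 f=7, (3,1) g=1 f=7, (3,3) g=1 f=5, (4,2) g=1 f=7]

expanded=(1,2); open=[(0,2) g=3 f=5, (1,3) g=3 f=5, (2,1) g=2 f=7, (3,1) g=1 f=7, (3,3) g=1 f=5, (4,2) g=1 f=7]; closed=[(1,2), (2,2), (3,2)]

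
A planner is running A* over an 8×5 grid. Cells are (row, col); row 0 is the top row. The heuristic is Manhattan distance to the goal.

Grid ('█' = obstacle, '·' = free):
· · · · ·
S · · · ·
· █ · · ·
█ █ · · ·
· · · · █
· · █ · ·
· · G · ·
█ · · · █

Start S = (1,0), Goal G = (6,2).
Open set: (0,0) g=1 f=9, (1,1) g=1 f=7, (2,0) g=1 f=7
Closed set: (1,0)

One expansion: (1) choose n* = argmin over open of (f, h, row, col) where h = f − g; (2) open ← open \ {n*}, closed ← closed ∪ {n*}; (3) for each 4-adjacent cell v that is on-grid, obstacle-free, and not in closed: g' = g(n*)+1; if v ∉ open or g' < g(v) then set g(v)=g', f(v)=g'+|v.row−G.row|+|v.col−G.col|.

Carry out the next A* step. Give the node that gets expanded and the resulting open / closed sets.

step 1: expand (1,1) (f=7, h=6) → closed; open now [(0,0) g=1 f=9, (0,1) g=2 f=9, (1,2) g=2 f=7, (2,0) g=1 f=7]

expanded=(1,1); open=[(0,0) g=1 f=9, (0,1) g=2 f=9, (1,2) g=2 f=7, (2,0) g=1 f=7]; closed=[(1,0), (1,1)]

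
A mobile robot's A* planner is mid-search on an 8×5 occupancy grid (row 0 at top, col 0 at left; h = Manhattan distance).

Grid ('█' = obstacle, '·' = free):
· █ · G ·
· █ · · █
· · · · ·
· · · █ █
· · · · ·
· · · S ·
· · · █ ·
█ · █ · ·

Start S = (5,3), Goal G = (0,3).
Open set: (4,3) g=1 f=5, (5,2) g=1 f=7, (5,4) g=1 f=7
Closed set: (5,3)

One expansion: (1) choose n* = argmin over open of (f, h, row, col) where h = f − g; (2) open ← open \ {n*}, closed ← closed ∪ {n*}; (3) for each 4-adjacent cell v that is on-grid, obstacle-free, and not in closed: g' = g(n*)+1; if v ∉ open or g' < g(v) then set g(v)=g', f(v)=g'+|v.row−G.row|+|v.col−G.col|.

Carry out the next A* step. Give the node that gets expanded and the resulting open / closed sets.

expanded=(4,3); open=[(4,2) g=2 f=7, (4,4) g=2 f=7, (5,2) g=1 f=7, (5,4) g=1 f=7]; closed=[(4,3), (5,3)]

step 1: expand (4,3) (f=5, h=4) → closed; open now [(4,2) g=2 f=7, (4,4) g=2 f=7, (5,2) g=1 f=7, (5,4) g=1 f=7]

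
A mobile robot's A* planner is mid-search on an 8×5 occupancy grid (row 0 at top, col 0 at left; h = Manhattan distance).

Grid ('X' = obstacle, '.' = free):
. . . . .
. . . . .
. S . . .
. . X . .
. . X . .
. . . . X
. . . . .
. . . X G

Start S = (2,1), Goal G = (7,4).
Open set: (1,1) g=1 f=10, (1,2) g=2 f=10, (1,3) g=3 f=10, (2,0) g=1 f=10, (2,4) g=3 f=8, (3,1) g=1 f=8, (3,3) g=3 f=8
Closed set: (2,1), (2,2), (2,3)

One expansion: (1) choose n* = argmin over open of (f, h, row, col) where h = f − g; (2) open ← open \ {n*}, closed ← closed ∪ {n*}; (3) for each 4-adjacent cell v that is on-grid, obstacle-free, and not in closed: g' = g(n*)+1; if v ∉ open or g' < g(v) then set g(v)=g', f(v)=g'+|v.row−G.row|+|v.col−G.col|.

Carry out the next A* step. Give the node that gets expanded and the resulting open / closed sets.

step 1: expand (2,4) (f=8, h=5) → closed; open now [(1,1) g=1 f=10, (1,2) g=2 f=10, (1,3) g=3 f=10, (1,4) g=4 f=10, (2,0) g=1 f=10, (3,1) g=1 f=8, (3,3) g=3 f=8, (3,4) g=4 f=8]

expanded=(2,4); open=[(1,1) g=1 f=10, (1,2) g=2 f=10, (1,3) g=3 f=10, (1,4) g=4 f=10, (2,0) g=1 f=10, (3,1) g=1 f=8, (3,3) g=3 f=8, (3,4) g=4 f=8]; closed=[(2,1), (2,2), (2,3), (2,4)]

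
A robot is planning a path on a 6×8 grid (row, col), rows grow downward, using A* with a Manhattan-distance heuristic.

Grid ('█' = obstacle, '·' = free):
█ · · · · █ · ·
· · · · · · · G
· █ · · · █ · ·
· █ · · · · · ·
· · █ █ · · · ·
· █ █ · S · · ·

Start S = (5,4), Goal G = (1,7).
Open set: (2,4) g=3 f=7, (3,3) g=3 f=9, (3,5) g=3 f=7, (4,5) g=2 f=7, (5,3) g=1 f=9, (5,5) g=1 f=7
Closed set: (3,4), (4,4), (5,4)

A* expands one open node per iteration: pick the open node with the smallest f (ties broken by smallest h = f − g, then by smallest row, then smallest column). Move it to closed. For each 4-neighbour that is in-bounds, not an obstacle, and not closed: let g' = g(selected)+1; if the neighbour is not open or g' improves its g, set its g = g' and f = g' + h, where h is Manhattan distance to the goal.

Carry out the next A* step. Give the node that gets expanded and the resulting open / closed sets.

expanded=(2,4); open=[(1,4) g=4 f=7, (2,3) g=4 f=9, (3,3) g=3 f=9, (3,5) g=3 f=7, (4,5) g=2 f=7, (5,3) g=1 f=9, (5,5) g=1 f=7]; closed=[(2,4), (3,4), (4,4), (5,4)]

step 1: expand (2,4) (f=7, h=4) → closed; open now [(1,4) g=4 f=7, (2,3) g=4 f=9, (3,3) g=3 f=9, (3,5) g=3 f=7, (4,5) g=2 f=7, (5,3) g=1 f=9, (5,5) g=1 f=7]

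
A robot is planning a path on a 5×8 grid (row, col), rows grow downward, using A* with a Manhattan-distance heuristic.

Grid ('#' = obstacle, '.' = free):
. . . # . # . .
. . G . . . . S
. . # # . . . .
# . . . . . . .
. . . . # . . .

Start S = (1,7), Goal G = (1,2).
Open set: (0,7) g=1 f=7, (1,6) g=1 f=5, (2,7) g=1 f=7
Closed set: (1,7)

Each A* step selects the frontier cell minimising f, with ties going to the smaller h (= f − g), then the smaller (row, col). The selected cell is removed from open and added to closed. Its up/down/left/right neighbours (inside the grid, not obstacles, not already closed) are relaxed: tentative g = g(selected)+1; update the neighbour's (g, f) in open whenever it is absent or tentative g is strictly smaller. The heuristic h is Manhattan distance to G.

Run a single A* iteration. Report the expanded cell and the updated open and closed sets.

expanded=(1,6); open=[(0,6) g=2 f=7, (0,7) g=1 f=7, (1,5) g=2 f=5, (2,6) g=2 f=7, (2,7) g=1 f=7]; closed=[(1,6), (1,7)]

step 1: expand (1,6) (f=5, h=4) → closed; open now [(0,6) g=2 f=7, (0,7) g=1 f=7, (1,5) g=2 f=5, (2,6) g=2 f=7, (2,7) g=1 f=7]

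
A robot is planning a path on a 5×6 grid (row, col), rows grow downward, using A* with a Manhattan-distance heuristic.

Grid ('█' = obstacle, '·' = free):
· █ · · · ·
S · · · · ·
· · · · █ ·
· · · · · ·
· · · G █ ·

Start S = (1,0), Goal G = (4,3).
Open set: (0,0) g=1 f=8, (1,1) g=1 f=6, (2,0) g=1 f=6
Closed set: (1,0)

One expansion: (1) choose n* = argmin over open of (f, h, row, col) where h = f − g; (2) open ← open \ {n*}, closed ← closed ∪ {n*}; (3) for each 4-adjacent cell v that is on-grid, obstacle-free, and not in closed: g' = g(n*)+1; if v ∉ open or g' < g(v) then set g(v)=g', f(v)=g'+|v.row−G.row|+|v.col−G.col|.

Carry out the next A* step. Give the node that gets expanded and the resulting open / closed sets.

expanded=(1,1); open=[(0,0) g=1 f=8, (1,2) g=2 f=6, (2,0) g=1 f=6, (2,1) g=2 f=6]; closed=[(1,0), (1,1)]

step 1: expand (1,1) (f=6, h=5) → closed; open now [(0,0) g=1 f=8, (1,2) g=2 f=6, (2,0) g=1 f=6, (2,1) g=2 f=6]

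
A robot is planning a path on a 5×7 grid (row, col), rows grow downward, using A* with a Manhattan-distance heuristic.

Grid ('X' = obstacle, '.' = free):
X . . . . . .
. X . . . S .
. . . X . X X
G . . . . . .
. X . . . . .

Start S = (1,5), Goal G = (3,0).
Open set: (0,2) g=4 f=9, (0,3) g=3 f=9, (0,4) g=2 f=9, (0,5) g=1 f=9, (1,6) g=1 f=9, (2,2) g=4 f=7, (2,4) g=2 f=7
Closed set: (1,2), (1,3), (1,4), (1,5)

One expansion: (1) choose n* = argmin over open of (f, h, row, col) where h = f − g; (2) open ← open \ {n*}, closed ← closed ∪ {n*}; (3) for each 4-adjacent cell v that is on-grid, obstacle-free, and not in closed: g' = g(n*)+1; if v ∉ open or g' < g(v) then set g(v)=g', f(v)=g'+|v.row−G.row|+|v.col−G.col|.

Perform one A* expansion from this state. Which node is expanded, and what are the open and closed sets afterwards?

expanded=(2,2); open=[(0,2) g=4 f=9, (0,3) g=3 f=9, (0,4) g=2 f=9, (0,5) g=1 f=9, (1,6) g=1 f=9, (2,1) g=5 f=7, (2,4) g=2 f=7, (3,2) g=5 f=7]; closed=[(1,2), (1,3), (1,4), (1,5), (2,2)]

step 1: expand (2,2) (f=7, h=3) → closed; open now [(0,2) g=4 f=9, (0,3) g=3 f=9, (0,4) g=2 f=9, (0,5) g=1 f=9, (1,6) g=1 f=9, (2,1) g=5 f=7, (2,4) g=2 f=7, (3,2) g=5 f=7]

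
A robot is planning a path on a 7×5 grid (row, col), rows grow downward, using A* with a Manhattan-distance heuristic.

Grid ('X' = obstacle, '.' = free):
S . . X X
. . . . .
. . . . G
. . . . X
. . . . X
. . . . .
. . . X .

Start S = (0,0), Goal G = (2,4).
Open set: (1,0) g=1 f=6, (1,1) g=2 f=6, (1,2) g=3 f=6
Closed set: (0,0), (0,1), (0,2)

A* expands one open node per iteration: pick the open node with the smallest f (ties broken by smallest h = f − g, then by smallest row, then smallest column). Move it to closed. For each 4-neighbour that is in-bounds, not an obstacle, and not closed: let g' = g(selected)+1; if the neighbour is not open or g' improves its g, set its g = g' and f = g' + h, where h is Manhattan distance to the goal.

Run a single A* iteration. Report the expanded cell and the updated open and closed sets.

expanded=(1,2); open=[(1,0) g=1 f=6, (1,1) g=2 f=6, (1,3) g=4 f=6, (2,2) g=4 f=6]; closed=[(0,0), (0,1), (0,2), (1,2)]

step 1: expand (1,2) (f=6, h=3) → closed; open now [(1,0) g=1 f=6, (1,1) g=2 f=6, (1,3) g=4 f=6, (2,2) g=4 f=6]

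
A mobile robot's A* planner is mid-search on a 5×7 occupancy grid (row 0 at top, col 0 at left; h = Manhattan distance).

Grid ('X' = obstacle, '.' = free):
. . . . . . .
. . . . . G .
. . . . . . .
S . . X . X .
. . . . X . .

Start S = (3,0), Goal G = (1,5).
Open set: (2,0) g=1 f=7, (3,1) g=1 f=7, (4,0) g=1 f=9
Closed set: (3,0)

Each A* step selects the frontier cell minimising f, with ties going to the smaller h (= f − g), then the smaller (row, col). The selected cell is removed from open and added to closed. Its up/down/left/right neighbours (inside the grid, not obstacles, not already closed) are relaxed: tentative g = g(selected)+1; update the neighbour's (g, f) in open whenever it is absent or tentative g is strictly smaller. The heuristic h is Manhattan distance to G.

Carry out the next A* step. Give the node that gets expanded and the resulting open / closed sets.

expanded=(2,0); open=[(1,0) g=2 f=7, (2,1) g=2 f=7, (3,1) g=1 f=7, (4,0) g=1 f=9]; closed=[(2,0), (3,0)]

step 1: expand (2,0) (f=7, h=6) → closed; open now [(1,0) g=2 f=7, (2,1) g=2 f=7, (3,1) g=1 f=7, (4,0) g=1 f=9]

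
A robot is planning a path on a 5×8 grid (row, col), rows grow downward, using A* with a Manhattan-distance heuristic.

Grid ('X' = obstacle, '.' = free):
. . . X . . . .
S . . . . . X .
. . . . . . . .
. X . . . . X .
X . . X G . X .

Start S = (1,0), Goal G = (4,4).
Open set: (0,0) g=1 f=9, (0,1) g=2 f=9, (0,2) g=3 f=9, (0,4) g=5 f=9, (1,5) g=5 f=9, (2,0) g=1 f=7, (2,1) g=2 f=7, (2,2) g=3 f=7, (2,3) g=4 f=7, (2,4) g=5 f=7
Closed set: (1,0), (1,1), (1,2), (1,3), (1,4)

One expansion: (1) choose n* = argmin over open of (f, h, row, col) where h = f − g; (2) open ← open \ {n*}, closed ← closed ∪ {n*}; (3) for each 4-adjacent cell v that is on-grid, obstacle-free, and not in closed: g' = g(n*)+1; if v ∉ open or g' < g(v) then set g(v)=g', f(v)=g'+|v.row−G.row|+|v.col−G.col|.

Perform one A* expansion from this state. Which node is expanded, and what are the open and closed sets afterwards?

expanded=(2,4); open=[(0,0) g=1 f=9, (0,1) g=2 f=9, (0,2) g=3 f=9, (0,4) g=5 f=9, (1,5) g=5 f=9, (2,0) g=1 f=7, (2,1) g=2 f=7, (2,2) g=3 f=7, (2,3) g=4 f=7, (2,5) g=6 f=9, (3,4) g=6 f=7]; closed=[(1,0), (1,1), (1,2), (1,3), (1,4), (2,4)]

step 1: expand (2,4) (f=7, h=2) → closed; open now [(0,0) g=1 f=9, (0,1) g=2 f=9, (0,2) g=3 f=9, (0,4) g=5 f=9, (1,5) g=5 f=9, (2,0) g=1 f=7, (2,1) g=2 f=7, (2,2) g=3 f=7, (2,3) g=4 f=7, (2,5) g=6 f=9, (3,4) g=6 f=7]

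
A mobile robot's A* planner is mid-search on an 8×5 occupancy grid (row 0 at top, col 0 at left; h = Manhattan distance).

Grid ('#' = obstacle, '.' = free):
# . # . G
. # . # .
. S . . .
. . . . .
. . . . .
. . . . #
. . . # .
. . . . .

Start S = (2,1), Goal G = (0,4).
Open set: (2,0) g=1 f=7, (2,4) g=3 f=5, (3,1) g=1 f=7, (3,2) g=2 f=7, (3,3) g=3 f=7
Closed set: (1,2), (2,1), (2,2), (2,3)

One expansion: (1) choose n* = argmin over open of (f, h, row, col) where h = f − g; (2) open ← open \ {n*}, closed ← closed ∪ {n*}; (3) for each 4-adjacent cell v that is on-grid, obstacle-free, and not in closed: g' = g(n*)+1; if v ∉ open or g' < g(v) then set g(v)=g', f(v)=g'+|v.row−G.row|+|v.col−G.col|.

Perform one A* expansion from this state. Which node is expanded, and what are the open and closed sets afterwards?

expanded=(2,4); open=[(1,4) g=4 f=5, (2,0) g=1 f=7, (3,1) g=1 f=7, (3,2) g=2 f=7, (3,3) g=3 f=7, (3,4) g=4 f=7]; closed=[(1,2), (2,1), (2,2), (2,3), (2,4)]

step 1: expand (2,4) (f=5, h=2) → closed; open now [(1,4) g=4 f=5, (2,0) g=1 f=7, (3,1) g=1 f=7, (3,2) g=2 f=7, (3,3) g=3 f=7, (3,4) g=4 f=7]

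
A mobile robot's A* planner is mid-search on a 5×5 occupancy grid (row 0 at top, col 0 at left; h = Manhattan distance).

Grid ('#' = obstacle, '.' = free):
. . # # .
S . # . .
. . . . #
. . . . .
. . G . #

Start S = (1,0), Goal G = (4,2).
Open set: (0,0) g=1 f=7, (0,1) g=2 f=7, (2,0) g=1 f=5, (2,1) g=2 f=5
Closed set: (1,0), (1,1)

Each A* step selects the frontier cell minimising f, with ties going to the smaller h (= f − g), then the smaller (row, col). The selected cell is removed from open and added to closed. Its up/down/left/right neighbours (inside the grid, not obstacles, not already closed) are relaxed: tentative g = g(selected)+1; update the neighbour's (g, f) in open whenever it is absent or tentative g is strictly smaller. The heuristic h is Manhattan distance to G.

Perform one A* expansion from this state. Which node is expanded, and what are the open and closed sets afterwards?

expanded=(2,1); open=[(0,0) g=1 f=7, (0,1) g=2 f=7, (2,0) g=1 f=5, (2,2) g=3 f=5, (3,1) g=3 f=5]; closed=[(1,0), (1,1), (2,1)]

step 1: expand (2,1) (f=5, h=3) → closed; open now [(0,0) g=1 f=7, (0,1) g=2 f=7, (2,0) g=1 f=5, (2,2) g=3 f=5, (3,1) g=3 f=5]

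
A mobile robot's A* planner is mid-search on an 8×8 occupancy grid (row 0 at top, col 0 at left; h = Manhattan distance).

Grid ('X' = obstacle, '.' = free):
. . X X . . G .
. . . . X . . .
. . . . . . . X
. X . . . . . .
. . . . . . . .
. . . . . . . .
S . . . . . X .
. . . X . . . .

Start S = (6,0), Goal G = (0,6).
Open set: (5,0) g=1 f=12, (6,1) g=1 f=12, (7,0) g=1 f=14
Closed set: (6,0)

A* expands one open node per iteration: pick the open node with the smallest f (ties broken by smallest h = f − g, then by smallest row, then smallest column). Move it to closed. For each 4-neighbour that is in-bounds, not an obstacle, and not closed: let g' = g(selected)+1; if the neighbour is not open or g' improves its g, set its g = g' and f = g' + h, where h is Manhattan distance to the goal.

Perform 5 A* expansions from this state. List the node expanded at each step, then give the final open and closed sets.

order=[(5,0) → (4,0) → (3,0) → (2,0) → (1,0)]; open=[(0,0) g=6 f=12, (1,1) g=6 f=12, (2,1) g=5 f=12, (4,1) g=3 f=12, (5,1) g=2 f=12, (6,1) g=1 f=12, (7,0) g=1 f=14]; closed=[(1,0), (2,0), (3,0), (4,0), (5,0), (6,0)]

step 1: expand (5,0) (f=12, h=11) → closed; open now [(4,0) g=2 f=12, (5,1) g=2 f=12, (6,1) g=1 f=12, (7,0) g=1 f=14]
step 2: expand (4,0) (f=12, h=10) → closed; open now [(3,0) g=3 f=12, (4,1) g=3 f=12, (5,1) g=2 f=12, (6,1) g=1 f=12, (7,0) g=1 f=14]
step 3: expand (3,0) (f=12, h=9) → closed; open now [(2,0) g=4 f=12, (4,1) g=3 f=12, (5,1) g=2 f=12, (6,1) g=1 f=12, (7,0) g=1 f=14]
step 4: expand (2,0) (f=12, h=8) → closed; open now [(1,0) g=5 f=12, (2,1) g=5 f=12, (4,1) g=3 f=12, (5,1) g=2 f=12, (6,1) g=1 f=12, (7,0) g=1 f=14]
step 5: expand (1,0) (f=12, h=7) → closed; open now [(0,0) g=6 f=12, (1,1) g=6 f=12, (2,1) g=5 f=12, (4,1) g=3 f=12, (5,1) g=2 f=12, (6,1) g=1 f=12, (7,0) g=1 f=14]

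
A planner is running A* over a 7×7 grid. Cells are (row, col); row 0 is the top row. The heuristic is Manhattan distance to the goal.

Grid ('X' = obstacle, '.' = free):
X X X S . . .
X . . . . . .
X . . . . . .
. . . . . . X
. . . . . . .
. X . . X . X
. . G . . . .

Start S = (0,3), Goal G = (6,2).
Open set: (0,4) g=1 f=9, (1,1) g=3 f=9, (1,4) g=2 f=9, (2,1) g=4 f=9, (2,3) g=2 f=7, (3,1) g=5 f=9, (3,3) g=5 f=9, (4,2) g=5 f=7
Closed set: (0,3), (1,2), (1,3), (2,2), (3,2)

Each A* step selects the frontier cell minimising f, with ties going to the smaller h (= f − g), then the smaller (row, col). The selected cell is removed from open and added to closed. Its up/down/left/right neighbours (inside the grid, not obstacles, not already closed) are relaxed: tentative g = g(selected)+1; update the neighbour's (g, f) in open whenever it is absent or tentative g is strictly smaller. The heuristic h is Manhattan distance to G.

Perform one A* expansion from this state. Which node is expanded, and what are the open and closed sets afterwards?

expanded=(4,2); open=[(0,4) g=1 f=9, (1,1) g=3 f=9, (1,4) g=2 f=9, (2,1) g=4 f=9, (2,3) g=2 f=7, (3,1) g=5 f=9, (3,3) g=5 f=9, (4,1) g=6 f=9, (4,3) g=6 f=9, (5,2) g=6 f=7]; closed=[(0,3), (1,2), (1,3), (2,2), (3,2), (4,2)]

step 1: expand (4,2) (f=7, h=2) → closed; open now [(0,4) g=1 f=9, (1,1) g=3 f=9, (1,4) g=2 f=9, (2,1) g=4 f=9, (2,3) g=2 f=7, (3,1) g=5 f=9, (3,3) g=5 f=9, (4,1) g=6 f=9, (4,3) g=6 f=9, (5,2) g=6 f=7]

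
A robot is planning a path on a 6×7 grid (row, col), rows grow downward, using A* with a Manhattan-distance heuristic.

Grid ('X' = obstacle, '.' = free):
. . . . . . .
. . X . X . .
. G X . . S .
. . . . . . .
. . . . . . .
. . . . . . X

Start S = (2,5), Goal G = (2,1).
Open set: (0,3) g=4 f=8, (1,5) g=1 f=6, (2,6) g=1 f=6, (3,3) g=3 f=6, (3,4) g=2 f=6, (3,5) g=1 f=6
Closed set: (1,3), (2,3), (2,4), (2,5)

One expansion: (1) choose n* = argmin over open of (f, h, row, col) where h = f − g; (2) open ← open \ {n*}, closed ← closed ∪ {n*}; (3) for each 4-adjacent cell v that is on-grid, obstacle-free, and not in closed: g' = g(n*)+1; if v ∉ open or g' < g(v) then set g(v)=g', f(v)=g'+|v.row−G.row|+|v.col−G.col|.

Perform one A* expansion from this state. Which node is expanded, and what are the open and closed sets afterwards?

expanded=(3,3); open=[(0,3) g=4 f=8, (1,5) g=1 f=6, (2,6) g=1 f=6, (3,2) g=4 f=6, (3,4) g=2 f=6, (3,5) g=1 f=6, (4,3) g=4 f=8]; closed=[(1,3), (2,3), (2,4), (2,5), (3,3)]

step 1: expand (3,3) (f=6, h=3) → closed; open now [(0,3) g=4 f=8, (1,5) g=1 f=6, (2,6) g=1 f=6, (3,2) g=4 f=6, (3,4) g=2 f=6, (3,5) g=1 f=6, (4,3) g=4 f=8]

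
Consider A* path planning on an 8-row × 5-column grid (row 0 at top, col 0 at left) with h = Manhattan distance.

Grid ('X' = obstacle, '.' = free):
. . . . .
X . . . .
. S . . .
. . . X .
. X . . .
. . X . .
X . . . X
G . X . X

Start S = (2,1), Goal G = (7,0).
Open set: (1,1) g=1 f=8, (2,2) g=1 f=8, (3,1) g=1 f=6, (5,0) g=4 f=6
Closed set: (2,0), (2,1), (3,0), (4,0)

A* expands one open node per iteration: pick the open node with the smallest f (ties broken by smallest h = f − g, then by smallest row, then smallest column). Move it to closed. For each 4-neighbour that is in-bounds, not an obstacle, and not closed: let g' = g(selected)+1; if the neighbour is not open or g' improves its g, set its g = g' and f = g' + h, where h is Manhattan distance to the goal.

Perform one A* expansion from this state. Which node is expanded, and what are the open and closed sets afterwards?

expanded=(5,0); open=[(1,1) g=1 f=8, (2,2) g=1 f=8, (3,1) g=1 f=6, (5,1) g=5 f=8]; closed=[(2,0), (2,1), (3,0), (4,0), (5,0)]

step 1: expand (5,0) (f=6, h=2) → closed; open now [(1,1) g=1 f=8, (2,2) g=1 f=8, (3,1) g=1 f=6, (5,1) g=5 f=8]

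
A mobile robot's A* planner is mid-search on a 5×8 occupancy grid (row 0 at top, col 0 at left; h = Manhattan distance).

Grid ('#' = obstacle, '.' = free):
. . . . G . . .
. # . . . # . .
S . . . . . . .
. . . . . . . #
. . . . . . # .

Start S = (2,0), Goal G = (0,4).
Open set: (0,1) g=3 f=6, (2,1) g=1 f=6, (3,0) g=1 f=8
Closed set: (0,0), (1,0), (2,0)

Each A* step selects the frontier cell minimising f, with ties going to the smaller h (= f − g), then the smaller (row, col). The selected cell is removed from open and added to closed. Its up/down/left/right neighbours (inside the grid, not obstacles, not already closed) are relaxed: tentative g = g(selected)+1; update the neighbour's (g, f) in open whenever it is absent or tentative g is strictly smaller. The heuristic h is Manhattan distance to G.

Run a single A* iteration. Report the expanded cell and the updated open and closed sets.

expanded=(0,1); open=[(0,2) g=4 f=6, (2,1) g=1 f=6, (3,0) g=1 f=8]; closed=[(0,0), (0,1), (1,0), (2,0)]

step 1: expand (0,1) (f=6, h=3) → closed; open now [(0,2) g=4 f=6, (2,1) g=1 f=6, (3,0) g=1 f=8]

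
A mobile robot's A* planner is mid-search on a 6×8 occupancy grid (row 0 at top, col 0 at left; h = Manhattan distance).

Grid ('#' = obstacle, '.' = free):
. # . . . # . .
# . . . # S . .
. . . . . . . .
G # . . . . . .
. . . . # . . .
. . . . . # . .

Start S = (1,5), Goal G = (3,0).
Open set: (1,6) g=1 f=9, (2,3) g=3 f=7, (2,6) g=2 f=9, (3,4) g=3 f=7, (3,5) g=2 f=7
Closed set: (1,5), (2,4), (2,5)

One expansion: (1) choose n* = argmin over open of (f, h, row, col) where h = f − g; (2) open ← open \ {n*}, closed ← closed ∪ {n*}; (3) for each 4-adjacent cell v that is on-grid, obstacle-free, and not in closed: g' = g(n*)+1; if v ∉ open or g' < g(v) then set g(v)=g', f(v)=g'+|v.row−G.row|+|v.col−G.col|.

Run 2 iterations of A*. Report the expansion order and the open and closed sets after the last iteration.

order=[(2,3) → (2,2)]; open=[(1,2) g=5 f=9, (1,3) g=4 f=9, (1,6) g=1 f=9, (2,1) g=5 f=7, (2,6) g=2 f=9, (3,2) g=5 f=7, (3,3) g=4 f=7, (3,4) g=3 f=7, (3,5) g=2 f=7]; closed=[(1,5), (2,2), (2,3), (2,4), (2,5)]

step 1: expand (2,3) (f=7, h=4) → closed; open now [(1,3) g=4 f=9, (1,6) g=1 f=9, (2,2) g=4 f=7, (2,6) g=2 f=9, (3,3) g=4 f=7, (3,4) g=3 f=7, (3,5) g=2 f=7]
step 2: expand (2,2) (f=7, h=3) → closed; open now [(1,2) g=5 f=9, (1,3) g=4 f=9, (1,6) g=1 f=9, (2,1) g=5 f=7, (2,6) g=2 f=9, (3,2) g=5 f=7, (3,3) g=4 f=7, (3,4) g=3 f=7, (3,5) g=2 f=7]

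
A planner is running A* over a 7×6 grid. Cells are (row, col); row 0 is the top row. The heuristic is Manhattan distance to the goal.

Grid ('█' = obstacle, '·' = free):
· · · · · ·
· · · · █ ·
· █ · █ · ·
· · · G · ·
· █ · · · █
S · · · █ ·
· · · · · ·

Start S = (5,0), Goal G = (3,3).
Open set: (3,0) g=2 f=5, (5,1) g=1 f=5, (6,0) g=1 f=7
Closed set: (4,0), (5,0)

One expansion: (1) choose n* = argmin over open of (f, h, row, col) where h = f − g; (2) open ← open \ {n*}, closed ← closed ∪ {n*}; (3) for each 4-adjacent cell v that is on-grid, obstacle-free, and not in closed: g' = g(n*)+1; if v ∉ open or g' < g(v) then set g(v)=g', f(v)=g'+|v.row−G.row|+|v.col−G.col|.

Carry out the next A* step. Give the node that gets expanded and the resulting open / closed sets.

step 1: expand (3,0) (f=5, h=3) → closed; open now [(2,0) g=3 f=7, (3,1) g=3 f=5, (5,1) g=1 f=5, (6,0) g=1 f=7]

expanded=(3,0); open=[(2,0) g=3 f=7, (3,1) g=3 f=5, (5,1) g=1 f=5, (6,0) g=1 f=7]; closed=[(3,0), (4,0), (5,0)]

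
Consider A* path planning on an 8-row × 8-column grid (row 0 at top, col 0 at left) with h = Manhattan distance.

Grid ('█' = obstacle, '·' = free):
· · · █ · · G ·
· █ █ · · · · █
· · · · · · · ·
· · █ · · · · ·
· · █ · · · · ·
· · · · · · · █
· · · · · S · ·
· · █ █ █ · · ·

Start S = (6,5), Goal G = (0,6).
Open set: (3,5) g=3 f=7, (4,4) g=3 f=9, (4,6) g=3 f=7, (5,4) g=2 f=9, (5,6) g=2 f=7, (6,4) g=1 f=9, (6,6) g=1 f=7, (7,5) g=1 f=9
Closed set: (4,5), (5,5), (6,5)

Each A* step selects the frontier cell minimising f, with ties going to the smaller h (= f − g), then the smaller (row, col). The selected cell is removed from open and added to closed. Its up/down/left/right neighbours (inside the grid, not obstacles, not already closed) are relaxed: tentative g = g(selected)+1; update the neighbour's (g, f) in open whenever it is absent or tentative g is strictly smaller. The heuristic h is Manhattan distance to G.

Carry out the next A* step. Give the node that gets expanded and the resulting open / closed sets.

step 1: expand (3,5) (f=7, h=4) → closed; open now [(2,5) g=4 f=7, (3,4) g=4 f=9, (3,6) g=4 f=7, (4,4) g=3 f=9, (4,6) g=3 f=7, (5,4) g=2 f=9, (5,6) g=2 f=7, (6,4) g=1 f=9, (6,6) g=1 f=7, (7,5) g=1 f=9]

expanded=(3,5); open=[(2,5) g=4 f=7, (3,4) g=4 f=9, (3,6) g=4 f=7, (4,4) g=3 f=9, (4,6) g=3 f=7, (5,4) g=2 f=9, (5,6) g=2 f=7, (6,4) g=1 f=9, (6,6) g=1 f=7, (7,5) g=1 f=9]; closed=[(3,5), (4,5), (5,5), (6,5)]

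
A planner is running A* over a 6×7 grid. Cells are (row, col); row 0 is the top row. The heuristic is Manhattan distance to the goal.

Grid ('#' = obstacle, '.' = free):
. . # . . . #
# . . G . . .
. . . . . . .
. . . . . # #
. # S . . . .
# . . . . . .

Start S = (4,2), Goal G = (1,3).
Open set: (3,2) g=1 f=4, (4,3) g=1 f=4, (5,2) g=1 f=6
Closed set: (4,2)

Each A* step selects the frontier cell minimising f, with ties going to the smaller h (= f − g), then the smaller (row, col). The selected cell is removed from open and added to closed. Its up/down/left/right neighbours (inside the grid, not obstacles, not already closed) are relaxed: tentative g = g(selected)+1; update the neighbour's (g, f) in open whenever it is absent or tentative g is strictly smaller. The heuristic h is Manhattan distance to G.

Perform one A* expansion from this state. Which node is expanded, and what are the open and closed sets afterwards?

step 1: expand (3,2) (f=4, h=3) → closed; open now [(2,2) g=2 f=4, (3,1) g=2 f=6, (3,3) g=2 f=4, (4,3) g=1 f=4, (5,2) g=1 f=6]

expanded=(3,2); open=[(2,2) g=2 f=4, (3,1) g=2 f=6, (3,3) g=2 f=4, (4,3) g=1 f=4, (5,2) g=1 f=6]; closed=[(3,2), (4,2)]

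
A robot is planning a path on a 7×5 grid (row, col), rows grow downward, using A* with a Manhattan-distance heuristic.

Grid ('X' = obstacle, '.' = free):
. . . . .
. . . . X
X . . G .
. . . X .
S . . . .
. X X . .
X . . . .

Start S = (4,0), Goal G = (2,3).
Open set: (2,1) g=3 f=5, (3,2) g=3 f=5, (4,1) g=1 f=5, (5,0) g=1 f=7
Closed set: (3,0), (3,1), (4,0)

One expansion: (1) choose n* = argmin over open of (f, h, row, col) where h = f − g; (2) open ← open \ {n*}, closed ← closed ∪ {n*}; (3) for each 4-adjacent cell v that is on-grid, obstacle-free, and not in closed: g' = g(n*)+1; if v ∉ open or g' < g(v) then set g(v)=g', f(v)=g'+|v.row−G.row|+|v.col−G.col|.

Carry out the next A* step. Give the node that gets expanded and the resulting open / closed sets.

step 1: expand (2,1) (f=5, h=2) → closed; open now [(1,1) g=4 f=7, (2,2) g=4 f=5, (3,2) g=3 f=5, (4,1) g=1 f=5, (5,0) g=1 f=7]

expanded=(2,1); open=[(1,1) g=4 f=7, (2,2) g=4 f=5, (3,2) g=3 f=5, (4,1) g=1 f=5, (5,0) g=1 f=7]; closed=[(2,1), (3,0), (3,1), (4,0)]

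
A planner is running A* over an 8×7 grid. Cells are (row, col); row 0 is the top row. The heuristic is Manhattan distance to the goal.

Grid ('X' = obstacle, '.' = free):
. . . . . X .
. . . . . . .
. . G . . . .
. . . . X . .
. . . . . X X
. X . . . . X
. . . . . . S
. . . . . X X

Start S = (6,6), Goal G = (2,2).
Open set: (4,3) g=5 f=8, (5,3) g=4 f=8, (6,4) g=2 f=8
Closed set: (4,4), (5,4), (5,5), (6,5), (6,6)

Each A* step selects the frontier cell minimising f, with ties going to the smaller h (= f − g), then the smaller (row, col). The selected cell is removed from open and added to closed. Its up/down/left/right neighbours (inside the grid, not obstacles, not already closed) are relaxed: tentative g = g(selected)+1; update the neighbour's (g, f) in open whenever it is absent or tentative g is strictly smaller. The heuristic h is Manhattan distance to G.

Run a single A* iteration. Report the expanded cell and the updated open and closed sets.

expanded=(4,3); open=[(3,3) g=6 f=8, (4,2) g=6 f=8, (5,3) g=4 f=8, (6,4) g=2 f=8]; closed=[(4,3), (4,4), (5,4), (5,5), (6,5), (6,6)]

step 1: expand (4,3) (f=8, h=3) → closed; open now [(3,3) g=6 f=8, (4,2) g=6 f=8, (5,3) g=4 f=8, (6,4) g=2 f=8]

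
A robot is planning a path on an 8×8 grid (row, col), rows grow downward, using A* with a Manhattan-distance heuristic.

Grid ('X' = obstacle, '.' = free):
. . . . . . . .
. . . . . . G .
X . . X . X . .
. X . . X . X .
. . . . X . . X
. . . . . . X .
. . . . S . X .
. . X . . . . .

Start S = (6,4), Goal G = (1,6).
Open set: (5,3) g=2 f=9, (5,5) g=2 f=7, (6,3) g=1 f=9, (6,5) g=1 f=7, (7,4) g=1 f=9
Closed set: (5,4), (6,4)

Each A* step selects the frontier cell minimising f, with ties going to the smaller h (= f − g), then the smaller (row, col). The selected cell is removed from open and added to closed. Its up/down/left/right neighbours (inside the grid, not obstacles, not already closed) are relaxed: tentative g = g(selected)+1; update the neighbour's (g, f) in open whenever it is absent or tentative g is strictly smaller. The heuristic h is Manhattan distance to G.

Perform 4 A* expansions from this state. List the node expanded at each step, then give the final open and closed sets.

step 1: expand (5,5) (f=7, h=5) → closed; open now [(4,5) g=3 f=7, (5,3) g=2 f=9, (6,3) g=1 f=9, (6,5) g=1 f=7, (7,4) g=1 f=9]
step 2: expand (4,5) (f=7, h=4) → closed; open now [(3,5) g=4 f=7, (4,6) g=4 f=7, (5,3) g=2 f=9, (6,3) g=1 f=9, (6,5) g=1 f=7, (7,4) g=1 f=9]
step 3: expand (3,5) (f=7, h=3) → closed; open now [(4,6) g=4 f=7, (5,3) g=2 f=9, (6,3) g=1 f=9, (6,5) g=1 f=7, (7,4) g=1 f=9]
step 4: expand (4,6) (f=7, h=3) → closed; open now [(5,3) g=2 f=9, (6,3) g=1 f=9, (6,5) g=1 f=7, (7,4) g=1 f=9]

order=[(5,5) → (4,5) → (3,5) → (4,6)]; open=[(5,3) g=2 f=9, (6,3) g=1 f=9, (6,5) g=1 f=7, (7,4) g=1 f=9]; closed=[(3,5), (4,5), (4,6), (5,4), (5,5), (6,4)]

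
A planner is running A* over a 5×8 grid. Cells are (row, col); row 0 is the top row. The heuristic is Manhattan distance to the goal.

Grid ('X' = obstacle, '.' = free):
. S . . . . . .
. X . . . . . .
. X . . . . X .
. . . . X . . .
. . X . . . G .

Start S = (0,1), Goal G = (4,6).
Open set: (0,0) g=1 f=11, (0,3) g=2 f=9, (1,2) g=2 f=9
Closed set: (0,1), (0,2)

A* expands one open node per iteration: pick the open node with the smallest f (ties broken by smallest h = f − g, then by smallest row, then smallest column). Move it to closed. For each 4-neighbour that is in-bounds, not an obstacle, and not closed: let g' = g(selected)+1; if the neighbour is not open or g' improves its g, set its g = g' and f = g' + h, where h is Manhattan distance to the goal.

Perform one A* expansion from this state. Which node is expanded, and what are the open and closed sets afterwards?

expanded=(0,3); open=[(0,0) g=1 f=11, (0,4) g=3 f=9, (1,2) g=2 f=9, (1,3) g=3 f=9]; closed=[(0,1), (0,2), (0,3)]

step 1: expand (0,3) (f=9, h=7) → closed; open now [(0,0) g=1 f=11, (0,4) g=3 f=9, (1,2) g=2 f=9, (1,3) g=3 f=9]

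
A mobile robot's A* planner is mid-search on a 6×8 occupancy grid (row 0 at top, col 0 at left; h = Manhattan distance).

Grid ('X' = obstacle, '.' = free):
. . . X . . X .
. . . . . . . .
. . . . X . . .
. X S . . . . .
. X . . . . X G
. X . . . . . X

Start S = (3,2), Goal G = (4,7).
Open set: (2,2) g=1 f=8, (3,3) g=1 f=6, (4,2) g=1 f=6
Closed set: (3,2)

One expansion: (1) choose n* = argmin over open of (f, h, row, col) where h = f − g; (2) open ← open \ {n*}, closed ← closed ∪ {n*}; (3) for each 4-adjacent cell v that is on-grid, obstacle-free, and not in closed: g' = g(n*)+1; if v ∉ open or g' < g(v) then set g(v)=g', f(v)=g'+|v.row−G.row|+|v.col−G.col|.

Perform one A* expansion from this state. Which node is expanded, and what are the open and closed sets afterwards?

expanded=(3,3); open=[(2,2) g=1 f=8, (2,3) g=2 f=8, (3,4) g=2 f=6, (4,2) g=1 f=6, (4,3) g=2 f=6]; closed=[(3,2), (3,3)]

step 1: expand (3,3) (f=6, h=5) → closed; open now [(2,2) g=1 f=8, (2,3) g=2 f=8, (3,4) g=2 f=6, (4,2) g=1 f=6, (4,3) g=2 f=6]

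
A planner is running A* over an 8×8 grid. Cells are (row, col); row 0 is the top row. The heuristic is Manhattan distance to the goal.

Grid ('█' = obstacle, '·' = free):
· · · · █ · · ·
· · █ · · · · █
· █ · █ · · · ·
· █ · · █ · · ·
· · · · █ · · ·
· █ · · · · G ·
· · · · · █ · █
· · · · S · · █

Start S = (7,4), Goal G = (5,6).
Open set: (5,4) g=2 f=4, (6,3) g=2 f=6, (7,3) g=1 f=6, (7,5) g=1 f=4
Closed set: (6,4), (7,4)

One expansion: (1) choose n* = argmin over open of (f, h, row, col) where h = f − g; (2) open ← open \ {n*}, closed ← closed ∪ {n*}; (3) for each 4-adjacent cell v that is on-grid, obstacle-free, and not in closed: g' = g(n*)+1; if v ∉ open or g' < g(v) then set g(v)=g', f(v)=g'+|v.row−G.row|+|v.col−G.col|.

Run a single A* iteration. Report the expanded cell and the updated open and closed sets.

step 1: expand (5,4) (f=4, h=2) → closed; open now [(5,3) g=3 f=6, (5,5) g=3 f=4, (6,3) g=2 f=6, (7,3) g=1 f=6, (7,5) g=1 f=4]

expanded=(5,4); open=[(5,3) g=3 f=6, (5,5) g=3 f=4, (6,3) g=2 f=6, (7,3) g=1 f=6, (7,5) g=1 f=4]; closed=[(5,4), (6,4), (7,4)]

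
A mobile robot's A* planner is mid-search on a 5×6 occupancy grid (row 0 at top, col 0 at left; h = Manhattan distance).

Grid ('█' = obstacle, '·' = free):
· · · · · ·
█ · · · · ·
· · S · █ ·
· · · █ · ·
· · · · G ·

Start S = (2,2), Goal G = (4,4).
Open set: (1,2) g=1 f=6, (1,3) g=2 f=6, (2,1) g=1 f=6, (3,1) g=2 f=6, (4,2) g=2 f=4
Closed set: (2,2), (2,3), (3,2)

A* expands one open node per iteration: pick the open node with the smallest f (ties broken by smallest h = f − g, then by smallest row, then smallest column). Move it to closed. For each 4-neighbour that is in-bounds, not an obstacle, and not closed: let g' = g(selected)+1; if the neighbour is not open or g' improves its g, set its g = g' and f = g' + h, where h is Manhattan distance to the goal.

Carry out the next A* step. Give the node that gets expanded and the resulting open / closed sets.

expanded=(4,2); open=[(1,2) g=1 f=6, (1,3) g=2 f=6, (2,1) g=1 f=6, (3,1) g=2 f=6, (4,1) g=3 f=6, (4,3) g=3 f=4]; closed=[(2,2), (2,3), (3,2), (4,2)]

step 1: expand (4,2) (f=4, h=2) → closed; open now [(1,2) g=1 f=6, (1,3) g=2 f=6, (2,1) g=1 f=6, (3,1) g=2 f=6, (4,1) g=3 f=6, (4,3) g=3 f=4]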